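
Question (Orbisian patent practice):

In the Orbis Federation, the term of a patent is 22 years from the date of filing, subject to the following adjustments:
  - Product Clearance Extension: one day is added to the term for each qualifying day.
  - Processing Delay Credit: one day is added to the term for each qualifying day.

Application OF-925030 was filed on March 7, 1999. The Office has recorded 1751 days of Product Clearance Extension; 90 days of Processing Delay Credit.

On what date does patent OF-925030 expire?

Base term: filing date + 22 years → 7 March 2021.
Product Clearance Extension: +1751 days → 22 December 2025.
Processing Delay Credit: +90 days → 22 March 2026.

2026-03-22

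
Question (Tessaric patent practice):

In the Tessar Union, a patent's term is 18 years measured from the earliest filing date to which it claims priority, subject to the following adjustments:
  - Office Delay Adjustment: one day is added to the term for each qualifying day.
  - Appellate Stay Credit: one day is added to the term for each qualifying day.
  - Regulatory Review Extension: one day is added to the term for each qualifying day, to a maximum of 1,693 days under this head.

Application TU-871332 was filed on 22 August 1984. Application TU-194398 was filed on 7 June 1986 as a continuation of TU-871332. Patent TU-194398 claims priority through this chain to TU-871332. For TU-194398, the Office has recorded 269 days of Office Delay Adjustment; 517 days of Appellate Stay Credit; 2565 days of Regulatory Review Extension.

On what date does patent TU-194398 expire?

June 5, 2009

Earliest priority filing: 22 August 1984.
Base term: 22 August 1984 + 18 years → 22 August 2002.
Office Delay Adjustment: +269 days → 18 May 2003.
Appellate Stay Credit: +517 days → 16 October 2004.
Regulatory Review Extension: 2565 days claimed exceeds the 1693-day cap, so +1693 days → 5 June 2009.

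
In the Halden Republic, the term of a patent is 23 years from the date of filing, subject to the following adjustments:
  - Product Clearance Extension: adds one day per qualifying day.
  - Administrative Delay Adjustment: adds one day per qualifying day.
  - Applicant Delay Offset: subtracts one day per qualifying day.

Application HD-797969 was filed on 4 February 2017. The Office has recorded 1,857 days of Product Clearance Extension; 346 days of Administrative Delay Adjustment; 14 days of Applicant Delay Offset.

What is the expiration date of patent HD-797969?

February 1, 2046

Base term: filing date + 23 years → 4 February 2040.
Product Clearance Extension: +1857 days → 6 March 2045.
Administrative Delay Adjustment: +346 days → 15 February 2046.
Applicant Delay Offset: −14 days → 1 February 2046.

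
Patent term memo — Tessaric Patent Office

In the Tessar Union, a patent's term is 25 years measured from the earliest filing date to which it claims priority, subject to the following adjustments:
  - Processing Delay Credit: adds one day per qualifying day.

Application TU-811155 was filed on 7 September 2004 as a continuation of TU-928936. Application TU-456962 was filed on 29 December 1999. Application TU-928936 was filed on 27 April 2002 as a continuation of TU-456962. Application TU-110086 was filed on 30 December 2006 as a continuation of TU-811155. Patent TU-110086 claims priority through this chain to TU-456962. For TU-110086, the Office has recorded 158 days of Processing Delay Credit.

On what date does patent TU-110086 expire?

Earliest priority filing: 29 December 1999.
Base term: 29 December 1999 + 25 years → 29 December 2024.
Processing Delay Credit: +158 days → 5 June 2025.

June 5, 2025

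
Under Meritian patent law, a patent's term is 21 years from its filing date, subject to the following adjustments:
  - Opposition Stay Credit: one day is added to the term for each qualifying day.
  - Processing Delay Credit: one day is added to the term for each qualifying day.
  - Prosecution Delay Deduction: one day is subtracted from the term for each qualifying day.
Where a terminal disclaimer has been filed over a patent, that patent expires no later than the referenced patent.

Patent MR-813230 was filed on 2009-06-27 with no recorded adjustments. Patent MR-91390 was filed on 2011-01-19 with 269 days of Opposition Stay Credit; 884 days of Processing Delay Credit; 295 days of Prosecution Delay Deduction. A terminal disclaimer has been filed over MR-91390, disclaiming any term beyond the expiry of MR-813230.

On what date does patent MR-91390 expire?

Natural term of MR-91390:
  Base: filing + 21 years → 19 January 2032.
  Opposition Stay Credit: +269 days → 14 October 2032.
  Processing Delay Credit: +884 days → 17 March 2035.
  Prosecution Delay Deduction: −295 days → 26 May 2034.
Expiry of referenced patent MR-813230:
  Base: filing + 21 years → 27 June 2030.
Terminal disclaimer: MR-91390 expires on the earlier of 26 May 2034 and 27 June 2030.

2030-06-27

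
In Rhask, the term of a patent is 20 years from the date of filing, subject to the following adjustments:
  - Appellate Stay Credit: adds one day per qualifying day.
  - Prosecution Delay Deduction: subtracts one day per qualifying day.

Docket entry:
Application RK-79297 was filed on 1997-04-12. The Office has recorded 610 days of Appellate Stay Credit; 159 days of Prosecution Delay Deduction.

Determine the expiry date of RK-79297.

2018-07-07

Base term: filing date + 20 years → 12 April 2017.
Appellate Stay Credit: +610 days → 13 December 2018.
Prosecution Delay Deduction: −159 days → 7 July 2018.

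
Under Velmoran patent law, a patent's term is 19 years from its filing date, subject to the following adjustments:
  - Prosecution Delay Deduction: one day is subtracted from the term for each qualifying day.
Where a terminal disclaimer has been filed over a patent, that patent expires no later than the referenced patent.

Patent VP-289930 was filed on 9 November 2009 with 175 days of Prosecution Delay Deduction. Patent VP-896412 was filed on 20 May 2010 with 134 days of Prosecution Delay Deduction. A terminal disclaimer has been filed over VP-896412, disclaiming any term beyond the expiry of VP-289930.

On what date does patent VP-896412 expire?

2028-05-18

Natural term of VP-896412:
  Base: filing + 19 years → 20 May 2029.
  Prosecution Delay Deduction: −134 days → 6 January 2029.
Expiry of referenced patent VP-289930:
  Base: filing + 19 years → 9 November 2028.
  Prosecution Delay Deduction: −175 days → 18 May 2028.
Terminal disclaimer: VP-896412 expires on the earlier of 6 January 2029 and 18 May 2028.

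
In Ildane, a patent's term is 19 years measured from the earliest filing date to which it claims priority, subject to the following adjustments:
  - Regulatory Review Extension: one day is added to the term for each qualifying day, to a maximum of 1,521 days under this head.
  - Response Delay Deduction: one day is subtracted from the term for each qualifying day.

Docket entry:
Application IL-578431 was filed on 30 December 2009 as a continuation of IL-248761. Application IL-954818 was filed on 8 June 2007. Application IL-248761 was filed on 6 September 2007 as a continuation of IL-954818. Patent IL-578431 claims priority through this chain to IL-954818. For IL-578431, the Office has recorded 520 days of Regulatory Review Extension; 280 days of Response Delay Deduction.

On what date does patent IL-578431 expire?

Earliest priority filing: 8 June 2007.
Base term: 8 June 2007 + 19 years → 8 June 2026.
Regulatory Review Extension: 520 days (within the 1521-day cap) → +520 days → 10 November 2027.
Response Delay Deduction: −280 days → 3 February 2027.

February 3, 2027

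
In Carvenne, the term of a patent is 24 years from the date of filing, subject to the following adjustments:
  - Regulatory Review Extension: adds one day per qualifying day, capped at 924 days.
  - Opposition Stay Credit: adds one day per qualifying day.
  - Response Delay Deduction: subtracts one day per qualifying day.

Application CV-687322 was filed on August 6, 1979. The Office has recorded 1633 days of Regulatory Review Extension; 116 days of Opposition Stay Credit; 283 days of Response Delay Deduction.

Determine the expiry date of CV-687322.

September 1, 2005

Base term: filing date + 24 years → 6 August 2003.
Regulatory Review Extension: 1633 days claimed exceeds the 924-day cap, so +924 days → 15 February 2006.
Opposition Stay Credit: +116 days → 11 June 2006.
Response Delay Deduction: −283 days → 1 September 2005.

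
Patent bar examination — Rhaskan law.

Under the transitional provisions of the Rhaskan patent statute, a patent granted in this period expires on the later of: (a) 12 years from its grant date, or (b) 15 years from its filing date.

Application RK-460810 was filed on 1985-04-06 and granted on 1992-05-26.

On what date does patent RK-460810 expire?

May 26, 2004

(a) grant + 12 years → 26 May 2004.
(b) filing + 15 years → 6 April 2000.
Later of the two: 26 May 2004.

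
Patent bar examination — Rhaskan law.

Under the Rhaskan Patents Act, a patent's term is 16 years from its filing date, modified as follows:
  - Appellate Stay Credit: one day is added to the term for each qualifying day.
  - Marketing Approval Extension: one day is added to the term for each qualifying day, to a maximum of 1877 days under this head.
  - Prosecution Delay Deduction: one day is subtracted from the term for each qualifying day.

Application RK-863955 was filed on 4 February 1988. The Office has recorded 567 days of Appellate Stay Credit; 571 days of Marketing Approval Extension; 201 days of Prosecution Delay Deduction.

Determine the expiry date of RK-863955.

August 29, 2006

Base term: filing date + 16 years → 4 February 2004.
Appellate Stay Credit: +567 days → 24 August 2005.
Marketing Approval Extension: 571 days (within the 1877-day cap) → +571 days → 18 March 2007.
Prosecution Delay Deduction: −201 days → 29 August 2006.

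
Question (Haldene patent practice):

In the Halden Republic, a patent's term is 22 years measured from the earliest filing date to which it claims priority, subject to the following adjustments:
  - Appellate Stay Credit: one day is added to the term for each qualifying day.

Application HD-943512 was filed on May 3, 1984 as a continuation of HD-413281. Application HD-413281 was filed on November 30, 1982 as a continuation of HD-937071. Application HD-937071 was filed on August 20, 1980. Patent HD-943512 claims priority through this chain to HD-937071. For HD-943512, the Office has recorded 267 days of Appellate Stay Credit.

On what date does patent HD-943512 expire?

2003-05-14

Earliest priority filing: 20 August 1980.
Base term: 20 August 1980 + 22 years → 20 August 2002.
Appellate Stay Credit: +267 days → 14 May 2003.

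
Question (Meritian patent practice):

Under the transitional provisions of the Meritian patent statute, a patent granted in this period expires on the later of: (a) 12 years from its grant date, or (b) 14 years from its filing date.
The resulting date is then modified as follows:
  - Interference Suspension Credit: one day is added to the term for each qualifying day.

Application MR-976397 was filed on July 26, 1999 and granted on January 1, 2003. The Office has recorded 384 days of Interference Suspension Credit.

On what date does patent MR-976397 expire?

(a) grant + 12 years → 1 January 2015.
(b) filing + 14 years → 26 July 2013.
Later of the two: 1 January 2015.
Interference Suspension Credit: +384 days → 20 January 2016.

January 20, 2016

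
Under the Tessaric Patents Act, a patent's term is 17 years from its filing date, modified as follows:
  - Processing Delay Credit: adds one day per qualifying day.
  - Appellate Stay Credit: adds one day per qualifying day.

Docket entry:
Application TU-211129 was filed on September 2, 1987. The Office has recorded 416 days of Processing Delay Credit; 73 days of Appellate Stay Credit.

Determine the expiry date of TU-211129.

Base term: filing date + 17 years → 2 September 2004.
Processing Delay Credit: +416 days → 23 October 2005.
Appellate Stay Credit: +73 days → 4 January 2006.

2006-01-04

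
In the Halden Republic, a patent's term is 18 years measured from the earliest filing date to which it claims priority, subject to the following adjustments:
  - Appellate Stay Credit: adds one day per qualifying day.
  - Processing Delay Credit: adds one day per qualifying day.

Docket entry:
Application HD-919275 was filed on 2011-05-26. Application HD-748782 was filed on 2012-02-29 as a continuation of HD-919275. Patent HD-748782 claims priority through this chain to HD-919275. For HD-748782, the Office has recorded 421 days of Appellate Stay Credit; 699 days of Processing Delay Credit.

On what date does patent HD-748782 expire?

June 19, 2032

Earliest priority filing: 26 May 2011.
Base term: 26 May 2011 + 18 years → 26 May 2029.
Appellate Stay Credit: +421 days → 21 July 2030.
Processing Delay Credit: +699 days → 19 June 2032.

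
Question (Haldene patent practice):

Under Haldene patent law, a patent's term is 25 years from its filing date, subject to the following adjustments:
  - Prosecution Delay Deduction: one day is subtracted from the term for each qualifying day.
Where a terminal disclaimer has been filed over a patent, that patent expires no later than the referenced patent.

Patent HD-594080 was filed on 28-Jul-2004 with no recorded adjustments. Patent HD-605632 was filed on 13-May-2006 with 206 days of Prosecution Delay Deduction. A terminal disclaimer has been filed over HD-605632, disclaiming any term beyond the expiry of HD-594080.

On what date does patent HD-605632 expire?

Natural term of HD-605632:
  Base: filing + 25 years → 13 May 2031.
  Prosecution Delay Deduction: −206 days → 19 October 2030.
Expiry of referenced patent HD-594080:
  Base: filing + 25 years → 28 July 2029.
Terminal disclaimer: HD-605632 expires on the earlier of 19 October 2030 and 28 July 2029.

July 28, 2029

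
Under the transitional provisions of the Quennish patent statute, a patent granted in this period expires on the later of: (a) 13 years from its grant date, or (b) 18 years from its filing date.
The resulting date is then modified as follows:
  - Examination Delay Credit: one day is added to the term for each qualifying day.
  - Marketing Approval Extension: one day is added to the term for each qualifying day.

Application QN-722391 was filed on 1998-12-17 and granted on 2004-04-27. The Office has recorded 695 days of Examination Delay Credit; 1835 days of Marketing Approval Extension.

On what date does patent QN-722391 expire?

2024-03-31

(a) grant + 13 years → 27 April 2017.
(b) filing + 18 years → 17 December 2016.
Later of the two: 27 April 2017.
Examination Delay Credit: +695 days → 23 March 2019.
Marketing Approval Extension: +1835 days → 31 March 2024.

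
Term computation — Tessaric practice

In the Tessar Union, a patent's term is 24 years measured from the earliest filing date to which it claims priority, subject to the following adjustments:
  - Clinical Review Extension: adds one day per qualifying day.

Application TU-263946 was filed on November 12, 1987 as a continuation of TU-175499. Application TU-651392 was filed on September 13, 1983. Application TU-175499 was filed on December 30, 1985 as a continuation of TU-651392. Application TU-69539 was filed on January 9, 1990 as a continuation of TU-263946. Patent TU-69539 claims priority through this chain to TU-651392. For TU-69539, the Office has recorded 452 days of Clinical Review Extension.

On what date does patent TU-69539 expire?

2008-12-08

Earliest priority filing: 13 September 1983.
Base term: 13 September 1983 + 24 years → 13 September 2007.
Clinical Review Extension: +452 days → 8 December 2008.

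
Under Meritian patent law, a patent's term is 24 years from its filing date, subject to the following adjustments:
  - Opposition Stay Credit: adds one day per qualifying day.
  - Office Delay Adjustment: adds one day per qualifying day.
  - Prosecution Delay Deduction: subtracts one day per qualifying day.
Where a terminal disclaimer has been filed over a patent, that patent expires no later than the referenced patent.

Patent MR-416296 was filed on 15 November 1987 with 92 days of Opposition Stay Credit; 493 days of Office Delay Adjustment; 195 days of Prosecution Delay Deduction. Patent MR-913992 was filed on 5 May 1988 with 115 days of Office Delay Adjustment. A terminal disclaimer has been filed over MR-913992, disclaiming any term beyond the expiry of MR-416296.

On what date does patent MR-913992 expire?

Natural term of MR-913992:
  Base: filing + 24 years → 5 May 2012.
  Office Delay Adjustment: +115 days → 28 August 2012.
Expiry of referenced patent MR-416296:
  Base: filing + 24 years → 15 November 2011.
  Opposition Stay Credit: +92 days → 15 February 2012.
  Office Delay Adjustment: +493 days → 22 June 2013.
  Prosecution Delay Deduction: −195 days → 9 December 2012.
Terminal disclaimer: MR-913992 expires on the earlier of 28 August 2012 and 9 December 2012.

2012-08-28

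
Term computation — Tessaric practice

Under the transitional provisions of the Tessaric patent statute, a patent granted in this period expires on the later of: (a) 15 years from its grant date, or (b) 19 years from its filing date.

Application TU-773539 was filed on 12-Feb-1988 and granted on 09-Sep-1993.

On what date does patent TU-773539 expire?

(a) grant + 15 years → 9 September 2008.
(b) filing + 19 years → 12 February 2007.
Later of the two: 9 September 2008.

September 9, 2008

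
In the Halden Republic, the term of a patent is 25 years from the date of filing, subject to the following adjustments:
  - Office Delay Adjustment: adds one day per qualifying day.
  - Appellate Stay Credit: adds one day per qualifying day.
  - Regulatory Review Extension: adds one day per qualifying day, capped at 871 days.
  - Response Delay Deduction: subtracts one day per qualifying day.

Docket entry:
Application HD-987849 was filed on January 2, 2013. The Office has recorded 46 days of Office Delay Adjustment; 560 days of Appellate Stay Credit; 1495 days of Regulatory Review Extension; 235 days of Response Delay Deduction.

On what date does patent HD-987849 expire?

2041-05-28

Base term: filing date + 25 years → 2 January 2038.
Office Delay Adjustment: +46 days → 17 February 2038.
Appellate Stay Credit: +560 days → 31 August 2039.
Regulatory Review Extension: 1495 days claimed exceeds the 871-day cap, so +871 days → 18 January 2042.
Response Delay Deduction: −235 days → 28 May 2041.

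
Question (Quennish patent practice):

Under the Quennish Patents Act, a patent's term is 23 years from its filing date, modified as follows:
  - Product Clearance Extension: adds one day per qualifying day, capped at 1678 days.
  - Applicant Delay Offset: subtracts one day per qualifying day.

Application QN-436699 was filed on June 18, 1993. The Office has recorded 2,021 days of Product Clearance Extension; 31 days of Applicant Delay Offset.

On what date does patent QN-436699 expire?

Base term: filing date + 23 years → 18 June 2016.
Product Clearance Extension: 2021 days claimed exceeds the 1678-day cap, so +1678 days → 21 January 2021.
Applicant Delay Offset: −31 days → 21 December 2020.

December 21, 2020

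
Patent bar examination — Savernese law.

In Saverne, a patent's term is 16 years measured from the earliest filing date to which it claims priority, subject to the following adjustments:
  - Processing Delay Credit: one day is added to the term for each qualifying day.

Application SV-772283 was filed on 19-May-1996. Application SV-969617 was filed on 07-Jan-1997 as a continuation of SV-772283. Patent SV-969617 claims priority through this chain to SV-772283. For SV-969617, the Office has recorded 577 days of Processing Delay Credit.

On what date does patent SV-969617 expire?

Earliest priority filing: 19 May 1996.
Base term: 19 May 1996 + 16 years → 19 May 2012.
Processing Delay Credit: +577 days → 17 December 2013.

December 17, 2013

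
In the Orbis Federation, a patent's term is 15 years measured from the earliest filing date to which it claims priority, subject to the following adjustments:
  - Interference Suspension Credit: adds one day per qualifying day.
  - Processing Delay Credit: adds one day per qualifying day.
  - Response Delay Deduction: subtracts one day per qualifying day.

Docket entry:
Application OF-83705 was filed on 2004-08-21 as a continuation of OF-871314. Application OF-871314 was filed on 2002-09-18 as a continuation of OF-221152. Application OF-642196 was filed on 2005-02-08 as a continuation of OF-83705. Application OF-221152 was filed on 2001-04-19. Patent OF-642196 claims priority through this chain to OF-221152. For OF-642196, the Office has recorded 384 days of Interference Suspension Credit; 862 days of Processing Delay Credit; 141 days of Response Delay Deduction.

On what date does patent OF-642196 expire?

2019-04-29

Earliest priority filing: 19 April 2001.
Base term: 19 April 2001 + 15 years → 19 April 2016.
Interference Suspension Credit: +384 days → 8 May 2017.
Processing Delay Credit: +862 days → 17 September 2019.
Response Delay Deduction: −141 days → 29 April 2019.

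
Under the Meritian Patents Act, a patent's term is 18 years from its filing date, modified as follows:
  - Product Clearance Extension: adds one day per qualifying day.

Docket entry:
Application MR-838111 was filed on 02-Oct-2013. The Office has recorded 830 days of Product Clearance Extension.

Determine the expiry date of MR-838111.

2034-01-09

Base term: filing date + 18 years → 2 October 2031.
Product Clearance Extension: +830 days → 9 January 2034.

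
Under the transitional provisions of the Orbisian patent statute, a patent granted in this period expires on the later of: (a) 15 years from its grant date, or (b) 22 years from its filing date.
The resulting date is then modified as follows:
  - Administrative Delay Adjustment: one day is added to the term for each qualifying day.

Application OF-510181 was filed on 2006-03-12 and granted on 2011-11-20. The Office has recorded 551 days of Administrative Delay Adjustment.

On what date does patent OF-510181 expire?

(a) grant + 15 years → 20 November 2026.
(b) filing + 22 years → 12 March 2028.
Later of the two: 12 March 2028.
Administrative Delay Adjustment: +551 days → 14 September 2029.

September 14, 2029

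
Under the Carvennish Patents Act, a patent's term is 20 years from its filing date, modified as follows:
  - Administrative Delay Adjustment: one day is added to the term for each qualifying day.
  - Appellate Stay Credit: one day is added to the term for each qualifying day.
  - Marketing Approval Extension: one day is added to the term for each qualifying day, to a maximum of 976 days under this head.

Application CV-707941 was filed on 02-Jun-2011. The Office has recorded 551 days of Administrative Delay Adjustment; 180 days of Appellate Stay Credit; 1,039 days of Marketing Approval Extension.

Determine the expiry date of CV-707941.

Base term: filing date + 20 years → 2 June 2031.
Administrative Delay Adjustment: +551 days → 4 December 2032.
Appellate Stay Credit: +180 days → 2 June 2033.
Marketing Approval Extension: 1039 days claimed exceeds the 976-day cap, so +976 days → 3 February 2036.

2036-02-03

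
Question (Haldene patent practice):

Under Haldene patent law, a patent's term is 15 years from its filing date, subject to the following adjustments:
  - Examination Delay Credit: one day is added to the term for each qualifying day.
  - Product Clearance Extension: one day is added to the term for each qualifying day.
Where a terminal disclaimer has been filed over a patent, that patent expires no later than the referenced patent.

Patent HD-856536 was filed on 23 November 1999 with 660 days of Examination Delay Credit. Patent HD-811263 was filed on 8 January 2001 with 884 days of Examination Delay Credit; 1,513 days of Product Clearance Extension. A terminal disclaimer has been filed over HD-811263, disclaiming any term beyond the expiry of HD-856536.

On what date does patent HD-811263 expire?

Natural term of HD-811263:
  Base: filing + 15 years → 8 January 2016.
  Examination Delay Credit: +884 days → 10 June 2018.
  Product Clearance Extension: +1513 days → 1 August 2022.
Expiry of referenced patent HD-856536:
  Base: filing + 15 years → 23 November 2014.
  Examination Delay Credit: +660 days → 13 September 2016.
Terminal disclaimer: HD-811263 expires on the earlier of 1 August 2022 and 13 September 2016.

September 13, 2016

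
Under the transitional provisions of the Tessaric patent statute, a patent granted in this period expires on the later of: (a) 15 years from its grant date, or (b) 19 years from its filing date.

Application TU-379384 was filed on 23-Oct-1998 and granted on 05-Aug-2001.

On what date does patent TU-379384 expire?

October 23, 2017

(a) grant + 15 years → 5 August 2016.
(b) filing + 19 years → 23 October 2017.
Later of the two: 23 October 2017.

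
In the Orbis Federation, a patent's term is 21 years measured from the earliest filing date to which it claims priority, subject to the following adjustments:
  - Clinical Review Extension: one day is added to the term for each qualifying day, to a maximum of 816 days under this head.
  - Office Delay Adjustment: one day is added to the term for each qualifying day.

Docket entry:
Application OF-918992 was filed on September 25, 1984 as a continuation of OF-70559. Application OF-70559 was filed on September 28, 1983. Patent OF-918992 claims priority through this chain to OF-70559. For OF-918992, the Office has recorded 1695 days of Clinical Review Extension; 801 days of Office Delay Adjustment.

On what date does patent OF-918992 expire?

Earliest priority filing: 28 September 1983.
Base term: 28 September 1983 + 21 years → 28 September 2004.
Clinical Review Extension: 1695 days claimed exceeds the 816-day cap, so +816 days → 23 December 2006.
Office Delay Adjustment: +801 days → 3 March 2009.

2009-03-03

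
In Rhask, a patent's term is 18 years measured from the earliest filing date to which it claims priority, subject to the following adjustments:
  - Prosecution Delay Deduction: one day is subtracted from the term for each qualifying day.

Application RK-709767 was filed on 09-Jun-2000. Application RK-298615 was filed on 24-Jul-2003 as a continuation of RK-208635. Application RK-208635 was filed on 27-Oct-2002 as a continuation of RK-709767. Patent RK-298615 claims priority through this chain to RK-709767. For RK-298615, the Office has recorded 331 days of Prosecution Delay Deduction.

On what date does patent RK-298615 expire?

Earliest priority filing: 9 June 2000.
Base term: 9 June 2000 + 18 years → 9 June 2018.
Prosecution Delay Deduction: −331 days → 13 July 2017.

2017-07-13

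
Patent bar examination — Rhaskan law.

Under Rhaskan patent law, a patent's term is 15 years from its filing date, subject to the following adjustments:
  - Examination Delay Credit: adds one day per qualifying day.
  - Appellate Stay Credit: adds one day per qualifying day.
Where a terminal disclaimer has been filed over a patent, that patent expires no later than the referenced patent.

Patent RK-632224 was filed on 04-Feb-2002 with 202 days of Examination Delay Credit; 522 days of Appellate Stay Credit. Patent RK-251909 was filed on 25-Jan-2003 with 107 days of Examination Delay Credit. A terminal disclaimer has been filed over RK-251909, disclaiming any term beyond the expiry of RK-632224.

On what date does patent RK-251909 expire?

Natural term of RK-251909:
  Base: filing + 15 years → 25 January 2018.
  Examination Delay Credit: +107 days → 12 May 2018.
Expiry of referenced patent RK-632224:
  Base: filing + 15 years → 4 February 2017.
  Examination Delay Credit: +202 days → 25 August 2017.
  Appellate Stay Credit: +522 days → 29 January 2019.
Terminal disclaimer: RK-251909 expires on the earlier of 12 May 2018 and 29 January 2019.

May 12, 2018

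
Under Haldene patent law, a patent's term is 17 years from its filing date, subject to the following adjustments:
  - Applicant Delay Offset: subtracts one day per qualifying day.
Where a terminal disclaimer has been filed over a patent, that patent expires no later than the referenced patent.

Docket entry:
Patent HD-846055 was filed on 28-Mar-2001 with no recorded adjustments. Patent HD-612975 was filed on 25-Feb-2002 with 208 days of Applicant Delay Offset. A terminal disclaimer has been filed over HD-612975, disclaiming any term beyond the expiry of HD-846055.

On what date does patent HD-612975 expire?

March 28, 2018

Natural term of HD-612975:
  Base: filing + 17 years → 25 February 2019.
  Applicant Delay Offset: −208 days → 1 August 2018.
Expiry of referenced patent HD-846055:
  Base: filing + 17 years → 28 March 2018.
Terminal disclaimer: HD-612975 expires on the earlier of 1 August 2018 and 28 March 2018.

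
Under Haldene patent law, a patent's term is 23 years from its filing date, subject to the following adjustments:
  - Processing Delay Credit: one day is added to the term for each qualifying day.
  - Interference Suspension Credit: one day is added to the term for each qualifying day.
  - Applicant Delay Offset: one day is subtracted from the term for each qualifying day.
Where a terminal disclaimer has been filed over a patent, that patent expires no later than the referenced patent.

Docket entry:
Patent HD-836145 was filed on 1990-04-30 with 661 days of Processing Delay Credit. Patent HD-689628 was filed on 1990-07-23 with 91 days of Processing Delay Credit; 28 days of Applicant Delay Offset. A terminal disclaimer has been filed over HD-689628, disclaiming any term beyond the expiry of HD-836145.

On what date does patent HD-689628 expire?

September 24, 2013

Natural term of HD-689628:
  Base: filing + 23 years → 23 July 2013.
  Processing Delay Credit: +91 days → 22 October 2013.
  Applicant Delay Offset: −28 days → 24 September 2013.
Expiry of referenced patent HD-836145:
  Base: filing + 23 years → 30 April 2013.
  Processing Delay Credit: +661 days → 20 February 2015.
Terminal disclaimer: HD-689628 expires on the earlier of 24 September 2013 and 20 February 2015.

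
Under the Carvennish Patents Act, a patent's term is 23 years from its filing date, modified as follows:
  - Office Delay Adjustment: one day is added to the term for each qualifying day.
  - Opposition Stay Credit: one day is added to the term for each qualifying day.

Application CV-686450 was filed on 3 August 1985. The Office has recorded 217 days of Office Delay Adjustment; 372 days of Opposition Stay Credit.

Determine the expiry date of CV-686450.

Base term: filing date + 23 years → 3 August 2008.
Office Delay Adjustment: +217 days → 8 March 2009.
Opposition Stay Credit: +372 days → 15 March 2010.

March 15, 2010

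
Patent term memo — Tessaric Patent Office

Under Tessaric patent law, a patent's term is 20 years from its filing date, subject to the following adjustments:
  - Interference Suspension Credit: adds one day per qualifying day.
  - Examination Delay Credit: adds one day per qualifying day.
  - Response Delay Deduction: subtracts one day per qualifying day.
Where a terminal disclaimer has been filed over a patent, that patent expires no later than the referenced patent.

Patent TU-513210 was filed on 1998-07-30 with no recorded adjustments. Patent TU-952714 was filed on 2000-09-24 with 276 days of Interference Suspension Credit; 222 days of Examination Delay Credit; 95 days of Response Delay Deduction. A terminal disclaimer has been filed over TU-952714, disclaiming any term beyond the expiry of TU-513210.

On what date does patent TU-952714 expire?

Natural term of TU-952714:
  Base: filing + 20 years → 24 September 2020.
  Interference Suspension Credit: +276 days → 27 June 2021.
  Examination Delay Credit: +222 days → 4 February 2022.
  Response Delay Deduction: −95 days → 1 November 2021.
Expiry of referenced patent TU-513210:
  Base: filing + 20 years → 30 July 2018.
Terminal disclaimer: TU-952714 expires on the earlier of 1 November 2021 and 30 July 2018.

2018-07-30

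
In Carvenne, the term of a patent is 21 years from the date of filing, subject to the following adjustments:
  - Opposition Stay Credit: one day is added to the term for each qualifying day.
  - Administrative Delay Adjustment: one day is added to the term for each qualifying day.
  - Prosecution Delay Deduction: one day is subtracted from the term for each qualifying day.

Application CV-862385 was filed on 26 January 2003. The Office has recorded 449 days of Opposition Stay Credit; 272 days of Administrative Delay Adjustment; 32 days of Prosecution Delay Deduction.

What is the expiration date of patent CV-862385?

2025-12-15

Base term: filing date + 21 years → 26 January 2024.
Opposition Stay Credit: +449 days → 19 April 2025.
Administrative Delay Adjustment: +272 days → 16 January 2026.
Prosecution Delay Deduction: −32 days → 15 December 2025.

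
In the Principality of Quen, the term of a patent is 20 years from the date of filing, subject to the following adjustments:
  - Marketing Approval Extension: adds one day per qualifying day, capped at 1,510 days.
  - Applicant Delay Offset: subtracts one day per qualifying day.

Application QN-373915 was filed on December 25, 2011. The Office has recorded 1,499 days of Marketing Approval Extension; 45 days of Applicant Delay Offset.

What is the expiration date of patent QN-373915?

December 18, 2035

Base term: filing date + 20 years → 25 December 2031.
Marketing Approval Extension: 1499 days (within the 1510-day cap) → +1499 days → 1 February 2036.
Applicant Delay Offset: −45 days → 18 December 2035.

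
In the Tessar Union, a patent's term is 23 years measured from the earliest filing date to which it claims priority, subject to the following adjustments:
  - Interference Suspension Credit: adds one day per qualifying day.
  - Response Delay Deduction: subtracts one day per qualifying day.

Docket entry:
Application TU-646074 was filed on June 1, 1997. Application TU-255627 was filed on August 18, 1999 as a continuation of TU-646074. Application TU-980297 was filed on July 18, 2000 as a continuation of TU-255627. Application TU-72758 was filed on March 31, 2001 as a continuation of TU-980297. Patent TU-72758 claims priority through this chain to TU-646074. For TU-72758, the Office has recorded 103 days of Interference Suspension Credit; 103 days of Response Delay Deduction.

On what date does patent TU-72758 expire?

Earliest priority filing: 1 June 1997.
Base term: 1 June 1997 + 23 years → 1 June 2020.
Interference Suspension Credit: +103 days → 12 September 2020.
Response Delay Deduction: −103 days → 1 June 2020.

June 1, 2020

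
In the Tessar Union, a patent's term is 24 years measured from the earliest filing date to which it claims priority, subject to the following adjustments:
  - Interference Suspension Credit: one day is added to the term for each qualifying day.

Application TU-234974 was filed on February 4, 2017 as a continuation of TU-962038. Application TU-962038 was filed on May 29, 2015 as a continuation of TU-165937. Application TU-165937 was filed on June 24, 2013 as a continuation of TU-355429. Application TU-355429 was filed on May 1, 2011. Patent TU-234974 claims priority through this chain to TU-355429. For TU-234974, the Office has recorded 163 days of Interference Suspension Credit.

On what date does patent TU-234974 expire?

Earliest priority filing: 1 May 2011.
Base term: 1 May 2011 + 24 years → 1 May 2035.
Interference Suspension Credit: +163 days → 11 October 2035.

2035-10-11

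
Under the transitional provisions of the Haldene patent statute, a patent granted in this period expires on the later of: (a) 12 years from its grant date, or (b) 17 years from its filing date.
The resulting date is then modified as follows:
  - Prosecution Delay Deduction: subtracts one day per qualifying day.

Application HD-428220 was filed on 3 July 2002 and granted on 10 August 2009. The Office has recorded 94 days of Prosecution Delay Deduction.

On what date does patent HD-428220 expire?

2021-05-08

(a) grant + 12 years → 10 August 2021.
(b) filing + 17 years → 3 July 2019.
Later of the two: 10 August 2021.
Prosecution Delay Deduction: −94 days → 8 May 2021.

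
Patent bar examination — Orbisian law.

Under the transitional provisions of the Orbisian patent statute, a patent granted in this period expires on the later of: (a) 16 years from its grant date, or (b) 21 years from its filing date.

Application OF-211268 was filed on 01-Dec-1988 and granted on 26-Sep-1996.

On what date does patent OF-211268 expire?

September 26, 2012

(a) grant + 16 years → 26 September 2012.
(b) filing + 21 years → 1 December 2009.
Later of the two: 26 September 2012.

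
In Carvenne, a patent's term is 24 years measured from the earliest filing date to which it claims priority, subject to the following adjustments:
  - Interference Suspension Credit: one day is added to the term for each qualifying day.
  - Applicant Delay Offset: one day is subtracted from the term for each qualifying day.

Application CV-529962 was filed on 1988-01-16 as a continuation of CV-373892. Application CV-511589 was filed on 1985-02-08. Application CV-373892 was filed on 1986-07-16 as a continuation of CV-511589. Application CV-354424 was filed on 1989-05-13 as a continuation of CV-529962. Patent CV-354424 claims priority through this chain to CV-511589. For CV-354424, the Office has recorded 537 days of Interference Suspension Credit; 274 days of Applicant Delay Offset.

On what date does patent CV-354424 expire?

Earliest priority filing: 8 February 1985.
Base term: 8 February 1985 + 24 years → 8 February 2009.
Interference Suspension Credit: +537 days → 30 July 2010.
Applicant Delay Offset: −274 days → 29 October 2009.

2009-10-29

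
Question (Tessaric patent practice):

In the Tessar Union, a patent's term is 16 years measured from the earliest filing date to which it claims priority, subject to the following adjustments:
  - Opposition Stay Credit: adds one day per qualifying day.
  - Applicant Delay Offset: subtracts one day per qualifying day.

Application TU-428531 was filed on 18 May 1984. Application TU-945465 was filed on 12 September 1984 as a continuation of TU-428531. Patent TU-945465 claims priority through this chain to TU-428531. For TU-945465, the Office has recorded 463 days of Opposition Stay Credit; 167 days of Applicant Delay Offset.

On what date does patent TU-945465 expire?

Earliest priority filing: 18 May 1984.
Base term: 18 May 1984 + 16 years → 18 May 2000.
Opposition Stay Credit: +463 days → 24 August 2001.
Applicant Delay Offset: −167 days → 10 March 2001.

2001-03-10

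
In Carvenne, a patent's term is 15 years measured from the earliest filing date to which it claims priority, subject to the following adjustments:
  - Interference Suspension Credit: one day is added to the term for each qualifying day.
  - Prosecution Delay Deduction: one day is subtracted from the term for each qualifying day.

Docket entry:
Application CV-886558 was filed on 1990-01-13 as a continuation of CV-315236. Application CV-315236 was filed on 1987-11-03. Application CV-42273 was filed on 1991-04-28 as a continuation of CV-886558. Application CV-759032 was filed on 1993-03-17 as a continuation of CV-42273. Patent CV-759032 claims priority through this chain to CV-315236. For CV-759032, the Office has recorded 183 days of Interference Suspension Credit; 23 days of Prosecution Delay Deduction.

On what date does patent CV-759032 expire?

Earliest priority filing: 3 November 1987.
Base term: 3 November 1987 + 15 years → 3 November 2002.
Interference Suspension Credit: +183 days → 5 May 2003.
Prosecution Delay Deduction: −23 days → 12 April 2003.

April 12, 2003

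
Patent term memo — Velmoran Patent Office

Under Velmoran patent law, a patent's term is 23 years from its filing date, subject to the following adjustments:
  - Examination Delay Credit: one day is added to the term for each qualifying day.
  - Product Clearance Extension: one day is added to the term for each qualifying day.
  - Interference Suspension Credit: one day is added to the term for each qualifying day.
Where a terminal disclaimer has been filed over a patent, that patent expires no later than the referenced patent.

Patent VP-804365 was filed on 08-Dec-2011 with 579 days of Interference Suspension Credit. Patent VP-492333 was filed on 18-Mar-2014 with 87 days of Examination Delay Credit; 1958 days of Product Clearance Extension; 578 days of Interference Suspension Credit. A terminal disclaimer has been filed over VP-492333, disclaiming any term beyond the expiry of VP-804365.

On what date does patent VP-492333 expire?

Natural term of VP-492333:
  Base: filing + 23 years → 18 March 2037.
  Examination Delay Credit: +87 days → 13 June 2037.
  Product Clearance Extension: +1958 days → 23 October 2042.
  Interference Suspension Credit: +578 days → 23 May 2044.
Expiry of referenced patent VP-804365:
  Base: filing + 23 years → 8 December 2034.
  Interference Suspension Credit: +579 days → 9 July 2036.
Terminal disclaimer: VP-492333 expires on the earlier of 23 May 2044 and 9 July 2036.

2036-07-09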